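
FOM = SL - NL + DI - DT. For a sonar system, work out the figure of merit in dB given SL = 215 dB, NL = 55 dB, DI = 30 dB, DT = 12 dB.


FOM = SL - NL + DI - DT = 215 - 55 + 30 - 12 = 178

178 dB


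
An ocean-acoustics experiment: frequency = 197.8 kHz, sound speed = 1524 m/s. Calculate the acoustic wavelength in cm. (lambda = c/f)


lambda = c/f = 1524 / 197800 = 0.0077 m = 0.77 cm

0.77 cm


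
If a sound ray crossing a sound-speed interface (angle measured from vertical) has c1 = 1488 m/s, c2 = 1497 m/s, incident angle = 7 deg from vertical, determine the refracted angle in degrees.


7.04 deg


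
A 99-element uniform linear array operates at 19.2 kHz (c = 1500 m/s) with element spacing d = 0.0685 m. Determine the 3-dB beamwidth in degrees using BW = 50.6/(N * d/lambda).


0.58 deg


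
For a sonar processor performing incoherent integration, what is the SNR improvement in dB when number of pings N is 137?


10.68 dB


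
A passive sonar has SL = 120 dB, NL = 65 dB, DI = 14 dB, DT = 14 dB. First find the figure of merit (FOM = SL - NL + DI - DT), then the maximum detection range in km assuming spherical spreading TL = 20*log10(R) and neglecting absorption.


Step 1: FOM = SL - NL + DI - DT = 120 - 65 + 14 - 14 = 55 dB
Step 2: at max range FOM = TL = 20*log10(R), so R = 10^(55/20) = 562.34 m = 0.56 km

0.56 km


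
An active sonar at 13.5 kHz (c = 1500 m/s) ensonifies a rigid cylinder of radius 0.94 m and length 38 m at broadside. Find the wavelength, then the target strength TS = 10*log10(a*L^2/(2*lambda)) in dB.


Step 1: lambda = c/f = 1500/13500 = 0.11111 m
Step 2: TS = 10*log10(a*L^2/(2*lambda)) = 10*log10(0.94*38^2/(2*0.11111)) = 37.86

37.86 dB


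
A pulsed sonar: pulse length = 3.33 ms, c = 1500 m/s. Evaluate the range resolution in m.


dR = c*tau/2 = 1500 * 3.33e-3 / 2 = 2.4975

2.4975 m


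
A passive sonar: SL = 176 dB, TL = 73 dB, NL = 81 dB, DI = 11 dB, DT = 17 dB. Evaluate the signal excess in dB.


SE = SL - TL - NL + DI - DT = 176 - 73 - 81 + 11 - 17 = 16

16 dB


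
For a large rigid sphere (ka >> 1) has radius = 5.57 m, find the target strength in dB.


TS = 10*log10(5.57^2 / 4) = 10*log10(7.756225) = 8.9

8.9 dB


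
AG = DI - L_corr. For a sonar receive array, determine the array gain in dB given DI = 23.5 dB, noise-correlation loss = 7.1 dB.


AG = DI - L_corr = 23.5 - 7.1 = 16.4

16.4 dB


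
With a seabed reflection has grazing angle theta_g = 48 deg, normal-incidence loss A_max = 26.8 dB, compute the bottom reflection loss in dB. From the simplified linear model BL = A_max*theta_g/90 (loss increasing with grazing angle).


BL = A_max * theta_g / 90 = 26.8 * 48 / 90 = 14.29

14.29 dB


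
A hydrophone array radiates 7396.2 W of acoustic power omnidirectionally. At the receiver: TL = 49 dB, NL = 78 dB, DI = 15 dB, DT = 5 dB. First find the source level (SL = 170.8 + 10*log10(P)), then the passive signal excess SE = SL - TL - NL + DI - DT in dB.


Step 1: SL = 170.8 + 10*log10(7396.2) = 209.49 dB
Step 2: SE = SL - TL - NL + DI - DT = 209.49 - 49 - 78 + 15 - 5 = 92.49

92.49 dB


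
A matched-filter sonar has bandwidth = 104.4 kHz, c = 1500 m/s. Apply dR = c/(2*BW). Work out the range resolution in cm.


0.72 cm


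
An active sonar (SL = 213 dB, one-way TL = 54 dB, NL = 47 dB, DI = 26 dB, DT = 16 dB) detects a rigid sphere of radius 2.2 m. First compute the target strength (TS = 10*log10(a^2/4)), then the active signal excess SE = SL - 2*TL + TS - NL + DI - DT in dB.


Step 1: TS = 10*log10(2.2^2/4) = 0.83 dB
Step 2: SE = SL - 2*TL + TS - NL + DI - DT = 213 - 2*54 + (0.83) - 47 + 26 - 16 = 68.83

68.83 dB


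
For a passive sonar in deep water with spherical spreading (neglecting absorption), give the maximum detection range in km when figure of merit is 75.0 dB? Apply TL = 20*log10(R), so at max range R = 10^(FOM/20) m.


At max range FOM = TL, so 20*log10(R) = 75.0
R = 10^(75.0/20) = 5623.41 m = 5.62 km

5.62 km


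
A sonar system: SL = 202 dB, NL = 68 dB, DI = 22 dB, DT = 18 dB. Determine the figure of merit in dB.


FOM = SL - NL + DI - DT = 202 - 68 + 22 - 18 = 138

138 dB


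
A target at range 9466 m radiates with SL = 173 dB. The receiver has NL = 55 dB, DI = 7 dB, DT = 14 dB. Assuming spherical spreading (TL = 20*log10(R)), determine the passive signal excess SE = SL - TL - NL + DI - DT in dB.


Step 1: TL = 20*log10(9466) = 79.52 dB
Step 2: SE = 173 - 79.52 - 55 + 7 - 14 = 31.48

31.48 dB


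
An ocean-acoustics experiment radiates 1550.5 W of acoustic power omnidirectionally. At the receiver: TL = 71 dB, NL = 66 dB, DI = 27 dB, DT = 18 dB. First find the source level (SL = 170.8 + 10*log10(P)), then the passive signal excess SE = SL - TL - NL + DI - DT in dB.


Step 1: SL = 170.8 + 10*log10(1550.5) = 202.7 dB
Step 2: SE = SL - TL - NL + DI - DT = 202.7 - 71 - 66 + 27 - 18 = 74.7

74.7 dB


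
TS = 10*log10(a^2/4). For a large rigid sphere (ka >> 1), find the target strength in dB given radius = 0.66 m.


-9.63 dB


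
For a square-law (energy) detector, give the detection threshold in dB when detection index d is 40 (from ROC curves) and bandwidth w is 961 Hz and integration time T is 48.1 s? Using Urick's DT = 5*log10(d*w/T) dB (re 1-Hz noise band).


14.51 dB


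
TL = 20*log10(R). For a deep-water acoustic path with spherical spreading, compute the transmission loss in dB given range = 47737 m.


TL = 20*log10(47737) = 93.58

93.58 dB


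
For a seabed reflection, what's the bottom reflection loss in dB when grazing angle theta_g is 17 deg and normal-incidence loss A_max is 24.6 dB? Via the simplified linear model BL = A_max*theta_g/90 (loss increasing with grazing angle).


4.65 dB


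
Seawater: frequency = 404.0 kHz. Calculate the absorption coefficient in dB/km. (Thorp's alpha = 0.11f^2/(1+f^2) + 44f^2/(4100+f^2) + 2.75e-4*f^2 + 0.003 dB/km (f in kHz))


f^2 = 163216.0
alpha = 0.11*163216.0/(1+163216.0) + 44*163216.0/(4100+163216.0) + 2.75e-4*163216.0 + 0.003 = 87.919

87.919 dB/km


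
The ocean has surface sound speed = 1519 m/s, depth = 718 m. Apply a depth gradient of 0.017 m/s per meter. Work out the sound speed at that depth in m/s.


c = 1519 + 0.017 * 718 = 1531.206

1531.206 m/s


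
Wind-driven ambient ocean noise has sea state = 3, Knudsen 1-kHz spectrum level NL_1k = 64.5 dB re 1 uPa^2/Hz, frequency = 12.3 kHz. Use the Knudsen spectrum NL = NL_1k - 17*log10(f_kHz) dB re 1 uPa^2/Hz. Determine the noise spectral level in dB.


NL = NL_1k - 17*log10(f_kHz) = 64.5 - 17*log10(12.3) = 64.5 - (18.53) = 45.97

45.97 dB


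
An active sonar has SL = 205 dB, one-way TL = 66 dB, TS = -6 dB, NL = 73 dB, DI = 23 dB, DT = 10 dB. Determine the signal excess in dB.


SE = SL - 2*TL + TS - NL + DI - DT = 205 - 2*66 + (-6) - 73 + 23 - 10 = 7

7 dB


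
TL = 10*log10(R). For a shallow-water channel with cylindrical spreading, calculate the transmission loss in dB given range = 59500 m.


TL = 10*log10(59500) = 47.75

47.75 dB


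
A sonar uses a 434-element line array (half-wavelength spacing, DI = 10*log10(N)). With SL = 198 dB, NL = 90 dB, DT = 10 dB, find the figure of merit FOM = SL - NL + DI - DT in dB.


124.37 dB


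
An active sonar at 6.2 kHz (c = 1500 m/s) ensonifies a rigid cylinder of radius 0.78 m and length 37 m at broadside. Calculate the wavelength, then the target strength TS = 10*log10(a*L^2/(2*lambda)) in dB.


Step 1: lambda = c/f = 1500/6200 = 0.24194 m
Step 2: TS = 10*log10(a*L^2/(2*lambda)) = 10*log10(0.78*37^2/(2*0.24194)) = 33.44

33.44 dB


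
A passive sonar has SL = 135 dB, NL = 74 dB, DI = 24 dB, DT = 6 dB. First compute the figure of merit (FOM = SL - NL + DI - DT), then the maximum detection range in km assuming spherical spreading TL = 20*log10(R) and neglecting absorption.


Step 1: FOM = SL - NL + DI - DT = 135 - 74 + 24 - 6 = 79 dB
Step 2: at max range FOM = TL = 20*log10(R), so R = 10^(79/20) = 8912.51 m = 8.91 km

8.91 km


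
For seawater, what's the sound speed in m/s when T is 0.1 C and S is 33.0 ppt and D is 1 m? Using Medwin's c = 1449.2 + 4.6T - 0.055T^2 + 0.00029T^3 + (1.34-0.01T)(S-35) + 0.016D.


c = 1449.2 + 4.6*0.1 - 0.055*0.1^2 + 0.00029*0.1^3 + (1.34 - 0.01*0.1)*(33.0 - 35) + 0.016*1 = 1447.0

1447.0 m/s


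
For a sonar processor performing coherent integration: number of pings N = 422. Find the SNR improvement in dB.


Gain = 10*log10(422) = 26.25

26.25 dB


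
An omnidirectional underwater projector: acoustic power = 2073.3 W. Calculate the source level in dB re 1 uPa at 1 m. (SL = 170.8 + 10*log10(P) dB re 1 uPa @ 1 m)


203.97 dB


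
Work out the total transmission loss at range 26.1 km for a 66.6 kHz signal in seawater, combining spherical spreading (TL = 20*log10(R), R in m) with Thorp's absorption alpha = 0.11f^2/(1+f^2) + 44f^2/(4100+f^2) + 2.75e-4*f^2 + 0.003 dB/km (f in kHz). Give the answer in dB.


719.89 dB


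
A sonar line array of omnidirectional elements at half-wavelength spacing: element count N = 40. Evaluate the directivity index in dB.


16.02 dB


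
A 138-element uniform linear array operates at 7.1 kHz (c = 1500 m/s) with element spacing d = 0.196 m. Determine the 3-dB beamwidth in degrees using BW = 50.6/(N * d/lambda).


Step 1: lambda = 1500/7100 = 0.21127 m
Step 2: d/lambda = 0.196/0.21127 = 0.9277
Step 3: BW = 50.6/(N * d/lambda) = 50.6/(138 * 0.9277) = 0.4

0.4 deg


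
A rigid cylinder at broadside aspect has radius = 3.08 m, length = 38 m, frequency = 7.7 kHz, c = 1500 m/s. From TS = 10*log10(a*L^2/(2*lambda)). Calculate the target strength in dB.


lambda = 1500/7700 = 0.19481 m
TS = 10*log10(3.08*38^2/(2*0.19481)) = 40.57

40.57 dB


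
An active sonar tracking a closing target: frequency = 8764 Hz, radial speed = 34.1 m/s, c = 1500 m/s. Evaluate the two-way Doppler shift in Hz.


fd = 2*f*v/c = 2 * 8764 * 34.1 / 1500 = 398.47

398.47 Hz


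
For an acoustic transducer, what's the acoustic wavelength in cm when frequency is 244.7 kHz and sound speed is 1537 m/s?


lambda = c/f = 1537 / 244700 = 0.0063 m = 0.63 cm

0.63 cm


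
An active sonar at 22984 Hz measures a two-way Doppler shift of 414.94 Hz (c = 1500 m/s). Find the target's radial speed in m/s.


From fd = 2*f*v/c, v = c*fd/(2*f) = 1500 * 414.94 / (2*22984) = 13.54

13.54 m/s


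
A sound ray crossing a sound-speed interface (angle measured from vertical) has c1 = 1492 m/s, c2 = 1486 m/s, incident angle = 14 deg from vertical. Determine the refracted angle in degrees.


sin(theta2) = (c2/c1)*sin(theta1) = (1486/1492)*sin(14 deg) = 0.24095
theta2 = arcsin(0.24095) = 13.94

13.94 deg


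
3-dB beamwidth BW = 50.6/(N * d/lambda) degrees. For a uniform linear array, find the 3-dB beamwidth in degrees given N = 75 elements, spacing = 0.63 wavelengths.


BW = 50.6 / (75 * 0.63) = 50.6 / 47.25 = 1.07

1.07 deg


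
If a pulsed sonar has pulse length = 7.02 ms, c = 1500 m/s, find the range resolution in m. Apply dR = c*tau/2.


dR = c*tau/2 = 1500 * 7.02e-3 / 2 = 5.265

5.265 m


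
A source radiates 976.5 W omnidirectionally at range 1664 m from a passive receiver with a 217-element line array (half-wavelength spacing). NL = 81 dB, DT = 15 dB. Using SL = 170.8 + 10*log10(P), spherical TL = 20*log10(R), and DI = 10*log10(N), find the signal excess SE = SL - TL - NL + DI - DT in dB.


Step 1: SL = 170.8 + 10*log10(976.5) = 200.7 dB
Step 2: TL = 20*log10(1664) = 64.42 dB
Step 3: DI = 10*log10(217) = 23.36 dB
Step 4: SE = SL - TL - NL + DI - DT = 200.7 - 64.42 - 81 + 23.36 - 15 = 63.64

63.64 dB


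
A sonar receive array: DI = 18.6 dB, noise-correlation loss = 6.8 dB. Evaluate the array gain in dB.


AG = DI - L_corr = 18.6 - 6.8 = 11.8

11.8 dB


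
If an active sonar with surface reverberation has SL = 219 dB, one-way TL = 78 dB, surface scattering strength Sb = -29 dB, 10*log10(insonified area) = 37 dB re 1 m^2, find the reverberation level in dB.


RL = SL - 2*TL + Sb + 10*log10(A) = 219 - 2*78 + (-29) + 37 = 71

71 dB


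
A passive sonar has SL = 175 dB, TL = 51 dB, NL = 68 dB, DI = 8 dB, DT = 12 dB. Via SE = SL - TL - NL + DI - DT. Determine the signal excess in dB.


SE = SL - TL - NL + DI - DT = 175 - 51 - 68 + 8 - 12 = 52

52 dB


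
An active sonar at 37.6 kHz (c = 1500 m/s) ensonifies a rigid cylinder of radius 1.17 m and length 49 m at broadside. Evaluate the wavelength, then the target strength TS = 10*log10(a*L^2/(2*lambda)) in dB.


Step 1: lambda = c/f = 1500/37600 = 0.03989 m
Step 2: TS = 10*log10(a*L^2/(2*lambda)) = 10*log10(1.17*49^2/(2*0.03989)) = 45.47

45.47 dB


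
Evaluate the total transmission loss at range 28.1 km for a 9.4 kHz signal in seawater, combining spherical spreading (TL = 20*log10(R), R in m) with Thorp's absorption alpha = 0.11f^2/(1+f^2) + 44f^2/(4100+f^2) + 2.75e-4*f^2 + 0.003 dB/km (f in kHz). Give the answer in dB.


Step 1 (Thorp): alpha = 0.11*88.36/(1+88.36) + 44*88.36/(4100+88.36) + 2.75e-4*88.36 + 0.003 = 1.0643 dB/km
Step 2: TL_spread = 20*log10(28100) = 88.97 dB
Step 3: TL_abs = alpha*R = 1.0643 * 28.1 = 29.91 dB
Step 4: TL_total = 88.97 + 29.91 = 118.88

118.88 dB


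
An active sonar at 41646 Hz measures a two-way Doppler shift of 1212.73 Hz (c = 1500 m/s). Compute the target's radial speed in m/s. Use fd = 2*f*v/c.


From fd = 2*f*v/c, v = c*fd/(2*f) = 1500 * 1212.73 / (2*41646) = 21.84

21.84 m/s


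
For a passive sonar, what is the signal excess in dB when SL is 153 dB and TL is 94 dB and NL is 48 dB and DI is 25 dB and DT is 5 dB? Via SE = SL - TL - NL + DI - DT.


SE = SL - TL - NL + DI - DT = 153 - 94 - 48 + 25 - 5 = 31

31 dB


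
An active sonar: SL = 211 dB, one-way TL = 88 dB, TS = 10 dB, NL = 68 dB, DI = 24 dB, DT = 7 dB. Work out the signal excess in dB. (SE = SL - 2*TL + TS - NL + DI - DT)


SE = SL - 2*TL + TS - NL + DI - DT = 211 - 2*88 + (10) - 68 + 24 - 7 = -6

-6 dB


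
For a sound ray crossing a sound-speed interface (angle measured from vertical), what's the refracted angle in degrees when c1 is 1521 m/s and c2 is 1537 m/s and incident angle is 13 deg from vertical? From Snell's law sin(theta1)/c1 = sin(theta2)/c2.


sin(theta2) = (c2/c1)*sin(theta1) = (1537/1521)*sin(13 deg) = 0.22732
theta2 = arcsin(0.22732) = 13.14

13.14 deg


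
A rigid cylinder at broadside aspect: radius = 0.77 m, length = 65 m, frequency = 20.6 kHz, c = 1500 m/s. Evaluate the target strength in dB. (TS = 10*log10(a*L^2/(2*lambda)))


lambda = 1500/20600 = 0.07282 m
TS = 10*log10(0.77*65^2/(2*0.07282)) = 43.49

43.49 dB


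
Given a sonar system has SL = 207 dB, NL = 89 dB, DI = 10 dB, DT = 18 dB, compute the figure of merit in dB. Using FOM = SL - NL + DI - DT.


110 dB


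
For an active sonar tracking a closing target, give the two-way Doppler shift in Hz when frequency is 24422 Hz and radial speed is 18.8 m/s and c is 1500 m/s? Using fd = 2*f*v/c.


fd = 2*f*v/c = 2 * 24422 * 18.8 / 1500 = 612.18

612.18 Hz


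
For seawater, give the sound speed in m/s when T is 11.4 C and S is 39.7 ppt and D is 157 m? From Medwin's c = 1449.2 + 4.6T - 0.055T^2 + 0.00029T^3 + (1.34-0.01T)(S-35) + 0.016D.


c = 1449.2 + 4.6*11.4 - 0.055*11.4^2 + 0.00029*11.4^3 + (1.34 - 0.01*11.4)*(39.7 - 35) + 0.016*157 = 1503.2

1503.2 m/s


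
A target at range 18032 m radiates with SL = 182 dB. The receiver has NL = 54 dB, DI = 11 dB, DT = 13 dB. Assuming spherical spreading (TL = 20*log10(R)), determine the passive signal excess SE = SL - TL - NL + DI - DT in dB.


Step 1: TL = 20*log10(18032) = 85.12 dB
Step 2: SE = 182 - 85.12 - 54 + 11 - 13 = 40.88

40.88 dB


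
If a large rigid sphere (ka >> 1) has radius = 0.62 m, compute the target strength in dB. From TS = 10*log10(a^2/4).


TS = 10*log10(0.62^2 / 4) = 10*log10(0.0961) = -10.17

-10.17 dB


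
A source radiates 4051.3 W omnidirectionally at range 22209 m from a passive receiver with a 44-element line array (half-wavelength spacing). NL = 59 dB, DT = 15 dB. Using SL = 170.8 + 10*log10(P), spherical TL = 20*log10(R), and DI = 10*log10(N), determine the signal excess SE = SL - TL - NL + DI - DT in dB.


62.38 dB


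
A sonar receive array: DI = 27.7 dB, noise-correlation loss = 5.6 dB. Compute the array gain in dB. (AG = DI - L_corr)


AG = DI - L_corr = 27.7 - 5.6 = 22.1

22.1 dB


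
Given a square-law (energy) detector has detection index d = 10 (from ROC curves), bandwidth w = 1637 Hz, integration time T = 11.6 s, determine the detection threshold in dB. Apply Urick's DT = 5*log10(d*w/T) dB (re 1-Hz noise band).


15.75 dB


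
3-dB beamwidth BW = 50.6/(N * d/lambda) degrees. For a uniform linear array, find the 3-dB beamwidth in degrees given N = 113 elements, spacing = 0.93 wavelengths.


BW = 50.6 / (113 * 0.93) = 50.6 / 105.09 = 0.48

0.48 deg


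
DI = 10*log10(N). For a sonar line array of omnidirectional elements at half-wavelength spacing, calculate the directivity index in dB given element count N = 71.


DI = 10*log10(71) = 18.51

18.51 dB


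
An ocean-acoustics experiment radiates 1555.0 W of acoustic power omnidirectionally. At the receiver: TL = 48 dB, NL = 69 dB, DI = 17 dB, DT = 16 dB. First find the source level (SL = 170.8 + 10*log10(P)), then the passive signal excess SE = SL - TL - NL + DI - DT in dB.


Step 1: SL = 170.8 + 10*log10(1555.0) = 202.72 dB
Step 2: SE = SL - TL - NL + DI - DT = 202.72 - 48 - 69 + 17 - 16 = 86.72

86.72 dB


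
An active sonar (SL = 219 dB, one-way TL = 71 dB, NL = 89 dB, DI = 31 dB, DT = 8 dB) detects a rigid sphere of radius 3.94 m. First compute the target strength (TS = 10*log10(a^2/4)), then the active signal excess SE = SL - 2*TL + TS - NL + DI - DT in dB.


Step 1: TS = 10*log10(3.94^2/4) = 5.89 dB
Step 2: SE = SL - 2*TL + TS - NL + DI - DT = 219 - 2*71 + (5.89) - 89 + 31 - 8 = 16.89

16.89 dB


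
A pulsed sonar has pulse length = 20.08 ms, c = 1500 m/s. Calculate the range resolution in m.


dR = c*tau/2 = 1500 * 20.08e-3 / 2 = 15.06

15.06 m


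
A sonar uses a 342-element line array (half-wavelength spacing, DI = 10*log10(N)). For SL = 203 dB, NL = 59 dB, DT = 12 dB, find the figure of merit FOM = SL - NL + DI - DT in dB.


Step 1: DI = 10*log10(342) = 25.34 dB
Step 2: FOM = SL - NL + DI - DT = 203 - 59 + 25.34 - 12 = 157.34

157.34 dB


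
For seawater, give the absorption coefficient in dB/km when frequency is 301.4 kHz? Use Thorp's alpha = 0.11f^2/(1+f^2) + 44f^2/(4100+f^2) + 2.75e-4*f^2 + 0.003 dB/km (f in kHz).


f^2 = 90841.96
alpha = 0.11*90841.96/(1+90841.96) + 44*90841.96/(4100+90841.96) + 2.75e-4*90841.96 + 0.003 = 67.194

67.194 dB/km


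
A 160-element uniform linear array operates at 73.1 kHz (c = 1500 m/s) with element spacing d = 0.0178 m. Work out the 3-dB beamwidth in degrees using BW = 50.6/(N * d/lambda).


0.36 deg


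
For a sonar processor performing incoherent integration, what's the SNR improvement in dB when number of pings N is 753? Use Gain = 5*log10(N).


Gain = 5*log10(753) = 14.38

14.38 dB


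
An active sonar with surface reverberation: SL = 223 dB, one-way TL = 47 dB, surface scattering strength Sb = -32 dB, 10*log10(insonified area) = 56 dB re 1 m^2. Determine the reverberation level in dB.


153 dB


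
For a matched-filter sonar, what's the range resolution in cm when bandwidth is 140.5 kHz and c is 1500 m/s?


dR = c/(2*BW) = 1500 / (2 * 140.5e3) = 0.0053 m = 0.53 cm

0.53 cm


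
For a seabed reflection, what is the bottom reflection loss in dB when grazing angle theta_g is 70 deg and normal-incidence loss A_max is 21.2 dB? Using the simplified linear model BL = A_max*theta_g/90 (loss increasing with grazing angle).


BL = A_max * theta_g / 90 = 21.2 * 70 / 90 = 16.49

16.49 dB


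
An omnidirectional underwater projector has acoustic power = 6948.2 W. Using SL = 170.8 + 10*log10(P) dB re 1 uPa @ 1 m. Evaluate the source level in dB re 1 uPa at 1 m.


SL = 170.8 + 10*log10(6948.2) = 170.8 + 38.42 = 209.22

209.22 dB


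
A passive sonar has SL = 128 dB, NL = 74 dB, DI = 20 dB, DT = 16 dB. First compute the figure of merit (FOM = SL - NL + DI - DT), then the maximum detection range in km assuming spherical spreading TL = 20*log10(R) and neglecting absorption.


Step 1: FOM = SL - NL + DI - DT = 128 - 74 + 20 - 16 = 58 dB
Step 2: at max range FOM = TL = 20*log10(R), so R = 10^(58/20) = 794.33 m = 0.79 km

0.79 km


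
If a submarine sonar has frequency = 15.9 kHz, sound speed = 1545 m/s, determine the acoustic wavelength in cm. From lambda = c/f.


9.72 cm


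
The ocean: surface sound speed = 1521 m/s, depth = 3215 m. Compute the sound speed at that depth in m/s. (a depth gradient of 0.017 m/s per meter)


1575.655 m/s


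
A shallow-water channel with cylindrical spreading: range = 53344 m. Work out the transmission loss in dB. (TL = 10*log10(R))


TL = 10*log10(53344) = 47.27

47.27 dB


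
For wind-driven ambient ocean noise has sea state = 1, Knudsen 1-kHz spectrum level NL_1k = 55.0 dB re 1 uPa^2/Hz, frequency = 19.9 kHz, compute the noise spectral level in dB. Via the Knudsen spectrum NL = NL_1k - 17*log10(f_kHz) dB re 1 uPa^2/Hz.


NL = NL_1k - 17*log10(f_kHz) = 55.0 - 17*log10(19.9) = 55.0 - (22.08) = 32.92

32.92 dB


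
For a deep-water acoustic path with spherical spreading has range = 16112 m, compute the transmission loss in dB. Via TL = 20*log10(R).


TL = 20*log10(16112) = 84.14

84.14 dB


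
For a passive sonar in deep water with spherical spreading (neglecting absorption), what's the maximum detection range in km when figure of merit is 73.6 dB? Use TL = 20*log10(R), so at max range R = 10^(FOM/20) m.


At max range FOM = TL, so 20*log10(R) = 73.6
R = 10^(73.6/20) = 4786.3 m = 4.79 km

4.79 km


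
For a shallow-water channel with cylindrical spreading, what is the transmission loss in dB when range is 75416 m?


48.77 dB


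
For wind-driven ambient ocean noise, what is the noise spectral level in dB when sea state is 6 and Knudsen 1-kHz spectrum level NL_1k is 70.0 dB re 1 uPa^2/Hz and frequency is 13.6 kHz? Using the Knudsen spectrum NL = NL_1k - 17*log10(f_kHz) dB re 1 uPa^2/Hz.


NL = NL_1k - 17*log10(f_kHz) = 70.0 - 17*log10(13.6) = 70.0 - (19.27) = 50.73

50.73 dB


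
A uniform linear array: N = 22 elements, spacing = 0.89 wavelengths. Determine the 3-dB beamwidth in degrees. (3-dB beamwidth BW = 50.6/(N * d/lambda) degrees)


BW = 50.6 / (22 * 0.89) = 50.6 / 19.58 = 2.58

2.58 deg


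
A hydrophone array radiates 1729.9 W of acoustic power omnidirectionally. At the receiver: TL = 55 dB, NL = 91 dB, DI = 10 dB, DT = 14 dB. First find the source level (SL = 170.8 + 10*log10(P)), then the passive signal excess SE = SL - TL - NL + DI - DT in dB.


Step 1: SL = 170.8 + 10*log10(1729.9) = 203.18 dB
Step 2: SE = SL - TL - NL + DI - DT = 203.18 - 55 - 91 + 10 - 14 = 53.18

53.18 dB


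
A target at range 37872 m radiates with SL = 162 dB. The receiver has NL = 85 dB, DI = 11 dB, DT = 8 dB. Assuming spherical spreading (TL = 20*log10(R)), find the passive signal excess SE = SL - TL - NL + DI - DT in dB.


Step 1: TL = 20*log10(37872) = 91.57 dB
Step 2: SE = 162 - 91.57 - 85 + 11 - 8 = -11.57

-11.57 dB


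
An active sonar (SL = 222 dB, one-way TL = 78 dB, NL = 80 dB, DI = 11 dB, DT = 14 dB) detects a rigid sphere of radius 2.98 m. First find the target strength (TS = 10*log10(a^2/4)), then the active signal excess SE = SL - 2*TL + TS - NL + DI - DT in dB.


Step 1: TS = 10*log10(2.98^2/4) = 3.46 dB
Step 2: SE = SL - 2*TL + TS - NL + DI - DT = 222 - 2*78 + (3.46) - 80 + 11 - 14 = -13.54

-13.54 dB


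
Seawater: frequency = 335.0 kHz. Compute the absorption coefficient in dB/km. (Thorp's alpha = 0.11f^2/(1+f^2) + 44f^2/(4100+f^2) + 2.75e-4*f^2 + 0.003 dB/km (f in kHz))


f^2 = 112225.0
alpha = 0.11*112225.0/(1+112225.0) + 44*112225.0/(4100+112225.0) + 2.75e-4*112225.0 + 0.003 = 73.424

73.424 dB/km


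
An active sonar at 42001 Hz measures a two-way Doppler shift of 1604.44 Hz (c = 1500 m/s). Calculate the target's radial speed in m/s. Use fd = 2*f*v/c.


From fd = 2*f*v/c, v = c*fd/(2*f) = 1500 * 1604.44 / (2*42001) = 28.65

28.65 m/s


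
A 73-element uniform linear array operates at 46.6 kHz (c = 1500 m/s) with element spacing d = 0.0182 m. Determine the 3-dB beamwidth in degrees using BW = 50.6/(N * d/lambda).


Step 1: lambda = 1500/46600 = 0.03219 m
Step 2: d/lambda = 0.0182/0.03219 = 0.5654
Step 3: BW = 50.6/(N * d/lambda) = 50.6/(73 * 0.5654) = 1.23

1.23 deg


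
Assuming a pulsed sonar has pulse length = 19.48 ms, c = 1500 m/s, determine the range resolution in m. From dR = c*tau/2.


dR = c*tau/2 = 1500 * 19.48e-3 / 2 = 14.61

14.61 m


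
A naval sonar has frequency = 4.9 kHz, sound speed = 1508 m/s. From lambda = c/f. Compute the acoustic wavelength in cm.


30.78 cm


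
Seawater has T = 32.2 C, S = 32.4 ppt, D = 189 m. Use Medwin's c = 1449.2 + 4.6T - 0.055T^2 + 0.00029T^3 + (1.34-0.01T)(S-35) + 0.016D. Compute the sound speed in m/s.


c = 1449.2 + 4.6*32.2 - 0.055*32.2^2 + 0.00029*32.2^3 + (1.34 - 0.01*32.2)*(32.4 - 35) + 0.016*189 = 1550.35

1550.35 m/s


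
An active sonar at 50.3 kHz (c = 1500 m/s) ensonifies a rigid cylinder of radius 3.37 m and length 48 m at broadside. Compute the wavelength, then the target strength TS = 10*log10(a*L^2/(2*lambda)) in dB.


Step 1: lambda = c/f = 1500/50300 = 0.02982 m
Step 2: TS = 10*log10(a*L^2/(2*lambda)) = 10*log10(3.37*48^2/(2*0.02982)) = 51.15

51.15 dB


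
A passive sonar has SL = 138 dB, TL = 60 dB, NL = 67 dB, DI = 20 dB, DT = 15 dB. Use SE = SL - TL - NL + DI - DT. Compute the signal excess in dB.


SE = SL - TL - NL + DI - DT = 138 - 60 - 67 + 20 - 15 = 16

16 dB


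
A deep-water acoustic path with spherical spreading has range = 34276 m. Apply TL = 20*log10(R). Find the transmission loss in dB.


TL = 20*log10(34276) = 90.7

90.7 dB


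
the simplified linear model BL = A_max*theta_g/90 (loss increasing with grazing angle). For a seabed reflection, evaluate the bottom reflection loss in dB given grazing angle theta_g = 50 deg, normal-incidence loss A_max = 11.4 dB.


BL = A_max * theta_g / 90 = 11.4 * 50 / 90 = 6.33

6.33 dB


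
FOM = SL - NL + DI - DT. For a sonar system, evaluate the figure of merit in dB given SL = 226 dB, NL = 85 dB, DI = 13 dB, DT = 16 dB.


FOM = SL - NL + DI - DT = 226 - 85 + 13 - 16 = 138

138 dB


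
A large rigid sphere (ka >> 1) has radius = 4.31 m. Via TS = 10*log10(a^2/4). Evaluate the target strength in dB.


6.67 dB


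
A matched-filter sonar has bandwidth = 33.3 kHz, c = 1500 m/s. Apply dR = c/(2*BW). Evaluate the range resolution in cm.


dR = c/(2*BW) = 1500 / (2 * 33.3e3) = 0.0225 m = 2.25 cm

2.25 cm


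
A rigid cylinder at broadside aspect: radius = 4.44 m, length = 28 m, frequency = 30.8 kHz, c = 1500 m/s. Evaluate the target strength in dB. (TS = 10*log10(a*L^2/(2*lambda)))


45.53 dB


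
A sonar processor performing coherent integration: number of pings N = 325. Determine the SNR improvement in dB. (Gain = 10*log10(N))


25.12 dB


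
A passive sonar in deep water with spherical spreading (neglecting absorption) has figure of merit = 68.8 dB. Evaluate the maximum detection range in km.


At max range FOM = TL, so 20*log10(R) = 68.8
R = 10^(68.8/20) = 2754.23 m = 2.75 km

2.75 km


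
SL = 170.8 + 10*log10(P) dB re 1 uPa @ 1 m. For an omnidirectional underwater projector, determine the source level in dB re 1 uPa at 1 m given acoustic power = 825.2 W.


SL = 170.8 + 10*log10(825.2) = 170.8 + 29.17 = 199.97

199.97 dB


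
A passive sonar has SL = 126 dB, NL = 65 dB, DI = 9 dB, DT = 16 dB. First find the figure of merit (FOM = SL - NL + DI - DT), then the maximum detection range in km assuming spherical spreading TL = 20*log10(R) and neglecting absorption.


Step 1: FOM = SL - NL + DI - DT = 126 - 65 + 9 - 16 = 54 dB
Step 2: at max range FOM = TL = 20*log10(R), so R = 10^(54/20) = 501.19 m = 0.5 km

0.5 km


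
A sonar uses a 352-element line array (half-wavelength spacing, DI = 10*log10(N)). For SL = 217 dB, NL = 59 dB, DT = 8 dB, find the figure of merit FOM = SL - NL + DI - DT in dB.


Step 1: DI = 10*log10(352) = 25.47 dB
Step 2: FOM = SL - NL + DI - DT = 217 - 59 + 25.47 - 8 = 175.47

175.47 dB


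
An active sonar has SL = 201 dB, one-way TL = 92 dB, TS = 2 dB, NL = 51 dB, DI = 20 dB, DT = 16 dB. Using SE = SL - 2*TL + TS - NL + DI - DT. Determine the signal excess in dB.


SE = SL - 2*TL + TS - NL + DI - DT = 201 - 2*92 + (2) - 51 + 20 - 16 = -28

-28 dB


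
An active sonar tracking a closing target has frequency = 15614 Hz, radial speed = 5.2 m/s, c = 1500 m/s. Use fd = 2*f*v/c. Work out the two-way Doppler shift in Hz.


108.26 Hz


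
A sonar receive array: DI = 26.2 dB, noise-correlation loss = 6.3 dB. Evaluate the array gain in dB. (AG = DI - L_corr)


19.9 dB


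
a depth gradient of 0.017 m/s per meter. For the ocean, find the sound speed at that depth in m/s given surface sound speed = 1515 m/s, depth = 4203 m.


c = 1515 + 0.017 * 4203 = 1586.451

1586.451 m/s


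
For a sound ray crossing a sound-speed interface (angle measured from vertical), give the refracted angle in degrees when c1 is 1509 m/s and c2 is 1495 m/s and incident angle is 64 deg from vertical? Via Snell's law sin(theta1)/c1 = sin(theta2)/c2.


62.93 deg


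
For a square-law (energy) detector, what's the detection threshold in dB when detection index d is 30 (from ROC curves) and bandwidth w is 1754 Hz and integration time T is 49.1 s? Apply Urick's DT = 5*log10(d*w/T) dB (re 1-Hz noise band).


15.15 dB


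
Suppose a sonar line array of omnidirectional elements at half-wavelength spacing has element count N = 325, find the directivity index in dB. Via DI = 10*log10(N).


25.12 dB


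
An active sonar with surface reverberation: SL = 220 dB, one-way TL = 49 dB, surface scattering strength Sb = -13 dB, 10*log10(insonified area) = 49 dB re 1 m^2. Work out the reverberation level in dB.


RL = SL - 2*TL + Sb + 10*log10(A) = 220 - 2*49 + (-13) + 49 = 158

158 dB


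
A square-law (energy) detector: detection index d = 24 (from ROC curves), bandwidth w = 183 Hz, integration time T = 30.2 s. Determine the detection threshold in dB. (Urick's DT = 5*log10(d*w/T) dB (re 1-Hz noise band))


DT = 5*log10(d*w/T) = 5*log10(24 * 183 / 30.2) = 5*log10(145.43) = 10.81

10.81 dB


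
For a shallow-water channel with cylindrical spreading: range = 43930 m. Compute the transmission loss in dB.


TL = 10*log10(43930) = 46.43

46.43 dB


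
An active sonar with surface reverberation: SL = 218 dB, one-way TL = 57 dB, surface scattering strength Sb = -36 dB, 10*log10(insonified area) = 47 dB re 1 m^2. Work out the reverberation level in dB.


RL = SL - 2*TL + Sb + 10*log10(A) = 218 - 2*57 + (-36) + 47 = 115

115 dB


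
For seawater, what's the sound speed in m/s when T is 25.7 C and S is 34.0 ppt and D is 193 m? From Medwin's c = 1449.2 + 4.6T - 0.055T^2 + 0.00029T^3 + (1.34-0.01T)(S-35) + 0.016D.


c = 1449.2 + 4.6*25.7 - 0.055*25.7^2 + 0.00029*25.7^3 + (1.34 - 0.01*25.7)*(34.0 - 35) + 0.016*193 = 1538.02

1538.02 m/s


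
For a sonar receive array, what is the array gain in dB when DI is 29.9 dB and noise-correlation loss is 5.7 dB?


AG = DI - L_corr = 29.9 - 5.7 = 24.2

24.2 dB


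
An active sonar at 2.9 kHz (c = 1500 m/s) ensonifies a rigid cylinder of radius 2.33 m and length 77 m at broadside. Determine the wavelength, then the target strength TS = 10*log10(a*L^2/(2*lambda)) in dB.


Step 1: lambda = c/f = 1500/2900 = 0.51724 m
Step 2: TS = 10*log10(a*L^2/(2*lambda)) = 10*log10(2.33*77^2/(2*0.51724)) = 41.26

41.26 dB


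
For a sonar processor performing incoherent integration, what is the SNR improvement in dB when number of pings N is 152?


Gain = 5*log10(152) = 10.91

10.91 dB


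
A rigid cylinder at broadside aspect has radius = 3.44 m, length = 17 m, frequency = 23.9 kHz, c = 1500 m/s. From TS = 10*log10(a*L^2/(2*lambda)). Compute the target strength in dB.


38.99 dB


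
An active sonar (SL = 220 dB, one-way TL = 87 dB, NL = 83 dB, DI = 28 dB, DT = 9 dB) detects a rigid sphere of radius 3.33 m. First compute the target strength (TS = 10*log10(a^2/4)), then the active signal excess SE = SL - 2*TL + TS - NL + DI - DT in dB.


Step 1: TS = 10*log10(3.33^2/4) = 4.43 dB
Step 2: SE = SL - 2*TL + TS - NL + DI - DT = 220 - 2*87 + (4.43) - 83 + 28 - 9 = -13.57

-13.57 dB


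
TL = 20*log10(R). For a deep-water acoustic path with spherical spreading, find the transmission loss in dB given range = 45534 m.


93.17 dB


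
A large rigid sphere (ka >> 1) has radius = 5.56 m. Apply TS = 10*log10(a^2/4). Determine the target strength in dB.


TS = 10*log10(5.56^2 / 4) = 10*log10(7.7284) = 8.88

8.88 dB


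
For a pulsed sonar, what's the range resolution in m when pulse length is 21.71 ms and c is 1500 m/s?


16.2825 m


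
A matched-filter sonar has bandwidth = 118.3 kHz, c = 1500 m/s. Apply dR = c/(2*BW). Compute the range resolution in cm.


dR = c/(2*BW) = 1500 / (2 * 118.3e3) = 0.0063 m = 0.63 cm

0.63 cm


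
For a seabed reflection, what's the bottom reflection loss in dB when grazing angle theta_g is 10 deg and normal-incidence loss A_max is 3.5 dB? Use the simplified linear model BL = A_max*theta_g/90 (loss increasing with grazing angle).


BL = A_max * theta_g / 90 = 3.5 * 10 / 90 = 0.39

0.39 dB


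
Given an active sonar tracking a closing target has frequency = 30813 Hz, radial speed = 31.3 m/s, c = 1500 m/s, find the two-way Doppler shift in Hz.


fd = 2*f*v/c = 2 * 30813 * 31.3 / 1500 = 1285.93

1285.93 Hz


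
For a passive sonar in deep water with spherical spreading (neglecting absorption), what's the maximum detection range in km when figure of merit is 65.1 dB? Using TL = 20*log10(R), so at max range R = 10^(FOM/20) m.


At max range FOM = TL, so 20*log10(R) = 65.1
R = 10^(65.1/20) = 1798.87 m = 1.8 km

1.8 km


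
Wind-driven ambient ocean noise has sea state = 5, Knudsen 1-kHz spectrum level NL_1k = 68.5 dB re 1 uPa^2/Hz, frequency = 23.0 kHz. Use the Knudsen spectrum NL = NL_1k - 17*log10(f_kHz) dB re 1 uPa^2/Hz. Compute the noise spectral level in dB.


45.35 dB


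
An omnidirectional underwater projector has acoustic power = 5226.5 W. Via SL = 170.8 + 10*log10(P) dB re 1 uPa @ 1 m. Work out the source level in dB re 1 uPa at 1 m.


SL = 170.8 + 10*log10(5226.5) = 170.8 + 37.18 = 207.98

207.98 dB


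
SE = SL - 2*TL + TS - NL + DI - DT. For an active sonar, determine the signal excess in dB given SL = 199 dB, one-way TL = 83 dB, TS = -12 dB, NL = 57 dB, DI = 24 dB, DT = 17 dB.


SE = SL - 2*TL + TS - NL + DI - DT = 199 - 2*83 + (-12) - 57 + 24 - 17 = -29

-29 dB


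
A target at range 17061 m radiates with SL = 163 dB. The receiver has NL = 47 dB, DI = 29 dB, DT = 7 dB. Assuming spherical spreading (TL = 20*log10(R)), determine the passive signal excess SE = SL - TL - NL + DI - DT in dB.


53.36 dB


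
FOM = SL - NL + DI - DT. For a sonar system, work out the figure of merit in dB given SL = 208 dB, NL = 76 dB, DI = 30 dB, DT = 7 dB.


FOM = SL - NL + DI - DT = 208 - 76 + 30 - 7 = 155

155 dB


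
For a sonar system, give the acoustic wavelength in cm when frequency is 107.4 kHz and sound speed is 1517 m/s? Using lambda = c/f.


1.41 cm


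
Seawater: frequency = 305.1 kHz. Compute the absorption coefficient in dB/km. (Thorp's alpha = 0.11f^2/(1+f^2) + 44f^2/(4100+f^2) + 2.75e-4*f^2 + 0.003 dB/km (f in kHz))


67.855 dB/km


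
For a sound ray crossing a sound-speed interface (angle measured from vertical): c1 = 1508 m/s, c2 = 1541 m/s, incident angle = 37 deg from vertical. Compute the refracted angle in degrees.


sin(theta2) = (c2/c1)*sin(theta1) = (1541/1508)*sin(37 deg) = 0.61498
theta2 = arcsin(0.61498) = 37.95

37.95 deg


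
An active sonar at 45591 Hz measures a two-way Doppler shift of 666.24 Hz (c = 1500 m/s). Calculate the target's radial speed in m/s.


From fd = 2*f*v/c, v = c*fd/(2*f) = 1500 * 666.24 / (2*45591) = 10.96

10.96 m/s


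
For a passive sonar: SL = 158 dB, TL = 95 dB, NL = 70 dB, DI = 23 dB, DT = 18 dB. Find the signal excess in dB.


SE = SL - TL - NL + DI - DT = 158 - 95 - 70 + 23 - 18 = -2

-2 dB


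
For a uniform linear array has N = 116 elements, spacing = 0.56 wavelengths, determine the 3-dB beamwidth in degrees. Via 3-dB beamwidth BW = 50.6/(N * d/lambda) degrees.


BW = 50.6 / (116 * 0.56) = 50.6 / 64.96 = 0.78

0.78 deg


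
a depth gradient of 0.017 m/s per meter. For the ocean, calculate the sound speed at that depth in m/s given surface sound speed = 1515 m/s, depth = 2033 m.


c = 1515 + 0.017 * 2033 = 1549.561

1549.561 m/s


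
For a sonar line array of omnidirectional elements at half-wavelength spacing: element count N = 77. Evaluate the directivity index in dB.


DI = 10*log10(77) = 18.86

18.86 dB


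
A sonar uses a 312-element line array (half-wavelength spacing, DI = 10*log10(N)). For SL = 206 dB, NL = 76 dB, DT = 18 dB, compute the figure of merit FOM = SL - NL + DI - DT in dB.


Step 1: DI = 10*log10(312) = 24.94 dB
Step 2: FOM = SL - NL + DI - DT = 206 - 76 + 24.94 - 18 = 136.94

136.94 dB


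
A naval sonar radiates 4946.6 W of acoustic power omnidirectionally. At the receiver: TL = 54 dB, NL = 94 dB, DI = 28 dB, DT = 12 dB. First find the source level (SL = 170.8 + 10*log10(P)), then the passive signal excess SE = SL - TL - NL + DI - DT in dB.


Step 1: SL = 170.8 + 10*log10(4946.6) = 207.74 dB
Step 2: SE = SL - TL - NL + DI - DT = 207.74 - 54 - 94 + 28 - 12 = 75.74

75.74 dB


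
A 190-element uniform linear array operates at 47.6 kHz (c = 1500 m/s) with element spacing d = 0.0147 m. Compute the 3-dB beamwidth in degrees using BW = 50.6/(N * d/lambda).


Step 1: lambda = 1500/47600 = 0.03151 m
Step 2: d/lambda = 0.0147/0.03151 = 0.4665
Step 3: BW = 50.6/(N * d/lambda) = 50.6/(190 * 0.4665) = 0.57

0.57 deg


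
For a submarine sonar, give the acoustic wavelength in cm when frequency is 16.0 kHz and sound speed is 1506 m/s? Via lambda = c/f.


9.41 cm


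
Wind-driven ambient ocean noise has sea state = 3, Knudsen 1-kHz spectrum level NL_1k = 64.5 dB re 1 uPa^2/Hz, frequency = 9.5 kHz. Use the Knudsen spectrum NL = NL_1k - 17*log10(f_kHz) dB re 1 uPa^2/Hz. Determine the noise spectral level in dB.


NL = NL_1k - 17*log10(f_kHz) = 64.5 - 17*log10(9.5) = 64.5 - (16.62) = 47.88

47.88 dB


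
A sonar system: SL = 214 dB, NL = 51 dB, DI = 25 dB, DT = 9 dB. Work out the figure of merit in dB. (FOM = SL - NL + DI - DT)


179 dB


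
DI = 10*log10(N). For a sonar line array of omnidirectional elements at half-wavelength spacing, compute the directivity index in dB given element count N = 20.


DI = 10*log10(20) = 13.01

13.01 dB


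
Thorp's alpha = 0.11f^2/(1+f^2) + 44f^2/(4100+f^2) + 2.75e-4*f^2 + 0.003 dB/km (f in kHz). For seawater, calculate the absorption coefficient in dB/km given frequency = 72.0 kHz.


26.107 dB/km


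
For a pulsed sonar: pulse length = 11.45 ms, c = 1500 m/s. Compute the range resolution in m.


dR = c*tau/2 = 1500 * 11.45e-3 / 2 = 8.5875

8.5875 m


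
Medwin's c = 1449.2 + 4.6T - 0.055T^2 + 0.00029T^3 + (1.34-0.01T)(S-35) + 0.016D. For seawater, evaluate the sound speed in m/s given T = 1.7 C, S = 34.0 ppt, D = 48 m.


1456.31 m/s


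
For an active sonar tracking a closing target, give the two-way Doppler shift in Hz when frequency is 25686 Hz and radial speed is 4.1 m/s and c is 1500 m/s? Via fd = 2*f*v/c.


fd = 2*f*v/c = 2 * 25686 * 4.1 / 1500 = 140.42

140.42 Hz
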